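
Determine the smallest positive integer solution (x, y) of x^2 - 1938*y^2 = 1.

First expand sqrt(1938) as a continued fraction. With x_i = (sqrt(1938) + m_i)/d_i and (m_0, d_0) = (0, 1): a_0 = floor(sqrt(1938)) = 44, since 44^2 = 1936 <= 1938 < 2025 = 45^2.
Iterate m_{i+1} = d_i*a_i - m_i, d_{i+1} = (1938 - m_{i+1}^2)/d_i, a_{i+1} = floor((a_0 + m_{i+1})/d_{i+1}):
  m_1 = 1*44 - 0 = 44, d_1 = (1938 - 44^2)/1 = 2/1 = 2, a_1 = floor((44 + 44)/2) = 44.
  m_2 = 2*44 - 44 = 44, d_2 = (1938 - 44^2)/2 = 2/2 = 1, a_2 = floor((44 + 44)/1) = 88.
  m_3 = 1*88 - 44 = 44, d_3 = (1938 - 44^2)/1 = 2/1 = 2: (m_3, d_3) = (m_1, d_1) = (44, 2), so from here the quotients repeat a_1, a_2; the period length is 2.
So sqrt(1938) = [44; (44, 88)] with period length k = 2.
k is even, so the fundamental solution of x^2 - 1938y^2 = 1 is (p_{k-1}, q_{k-1}) = (p_1, q_1); compute convergents through index 1.
Convergents (p_i = a_i*p_{i-1} + p_{i-2}, q_i = a_i*q_{i-1} + q_{i-2} with p_{-2}=0, p_{-1}=1, q_{-2}=1, q_{-1}=0):
  i=0: a_0=44, p_0 = 44*1 + 0 = 44, q_0 = 44*0 + 1 = 1.
  i=1: a_1=44, p_1 = 44*44 + 1 = 1937, q_1 = 44*1 + 0 = 44.
Check: 1937^2 - 1938*44^2 = 3751969 - 3751968 = 1, so (x, y) = (1937, 44) solves the equation, and by the theorem it is the least positive solution.

(x, y) = (1937, 44)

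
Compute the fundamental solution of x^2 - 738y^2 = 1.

First expand sqrt(738) as a continued fraction. With x_i = (sqrt(738) + m_i)/d_i and (m_0, d_0) = (0, 1): a_0 = floor(sqrt(738)) = 27, since 27^2 = 729 <= 738 < 784 = 28^2.
Iterate m_{i+1} = d_i*a_i - m_i, d_{i+1} = (738 - m_{i+1}^2)/d_i, a_{i+1} = floor((a_0 + m_{i+1})/d_{i+1}):
  m_1 = 1*27 - 0 = 27, d_1 = (738 - 27^2)/1 = 9/1 = 9, a_1 = floor((27 + 27)/9) = 6.
  m_2 = 9*6 - 27 = 27, d_2 = (738 - 27^2)/9 = 9/9 = 1, a_2 = floor((27 + 27)/1) = 54.
  m_3 = 1*54 - 27 = 27, d_3 = (738 - 27^2)/1 = 9/1 = 9: (m_3, d_3) = (m_1, d_1) = (27, 9), so from here the quotients repeat a_1, a_2; the period length is 2.
So sqrt(738) = [27; (6, 54)] with period length k = 2.
k is even, so the fundamental solution of x^2 - 738y^2 = 1 is (p_{k-1}, q_{k-1}) = (p_1, q_1); compute convergents through index 1.
Convergents (p_i = a_i*p_{i-1} + p_{i-2}, q_i = a_i*q_{i-1} + q_{i-2} with p_{-2}=0, p_{-1}=1, q_{-2}=1, q_{-1}=0):
  i=0: a_0=27, p_0 = 27*1 + 0 = 27, q_0 = 27*0 + 1 = 1.
  i=1: a_1=6, p_1 = 6*27 + 1 = 163, q_1 = 6*1 + 0 = 6.
Check: 163^2 - 738*6^2 = 26569 - 26568 = 1, so (x, y) = (163, 6) solves the equation, and by the theorem it is the least positive solution.

(x, y) = (163, 6)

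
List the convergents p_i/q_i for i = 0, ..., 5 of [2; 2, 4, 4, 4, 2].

2/1, 5/2, 22/9, 93/38, 394/161, 881/360

Using the convergent recurrence p_i = a_i*p_{i-1} + p_{i-2}, q_i = a_i*q_{i-1} + q_{i-2} with p_{-2}=0, p_{-1}=1, q_{-2}=1, q_{-1}=0:
  i=0: a_0=2, p_0 = 2*1 + 0 = 2, q_0 = 2*0 + 1 = 1.
  i=1: a_1=2, p_1 = 2*2 + 1 = 5, q_1 = 2*1 + 0 = 2.
  i=2: a_2=4, p_2 = 4*5 + 2 = 22, q_2 = 4*2 + 1 = 9.
  i=3: a_3=4, p_3 = 4*22 + 5 = 93, q_3 = 4*9 + 2 = 38.
  i=4: a_4=4, p_4 = 4*93 + 22 = 394, q_4 = 4*38 + 9 = 161.
  i=5: a_5=2, p_5 = 2*394 + 93 = 881, q_5 = 2*161 + 38 = 360.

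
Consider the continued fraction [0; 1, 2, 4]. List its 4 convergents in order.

0/1, 1/1, 2/3, 9/13

Using the convergent recurrence p_i = a_i*p_{i-1} + p_{i-2}, q_i = a_i*q_{i-1} + q_{i-2} with p_{-2}=0, p_{-1}=1, q_{-2}=1, q_{-1}=0:
  i=0: a_0=0, p_0 = 0*1 + 0 = 0, q_0 = 0*0 + 1 = 1.
  i=1: a_1=1, p_1 = 1*0 + 1 = 1, q_1 = 1*1 + 0 = 1.
  i=2: a_2=2, p_2 = 2*1 + 0 = 2, q_2 = 2*1 + 1 = 3.
  i=3: a_3=4, p_3 = 4*2 + 1 = 9, q_3 = 4*3 + 1 = 13.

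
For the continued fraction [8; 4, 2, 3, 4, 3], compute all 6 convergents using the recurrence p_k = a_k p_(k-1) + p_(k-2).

Using the convergent recurrence p_i = a_i*p_{i-1} + p_{i-2}, q_i = a_i*q_{i-1} + q_{i-2} with p_{-2}=0, p_{-1}=1, q_{-2}=1, q_{-1}=0:
  i=0: a_0=8, p_0 = 8*1 + 0 = 8, q_0 = 8*0 + 1 = 1.
  i=1: a_1=4, p_1 = 4*8 + 1 = 33, q_1 = 4*1 + 0 = 4.
  i=2: a_2=2, p_2 = 2*33 + 8 = 74, q_2 = 2*4 + 1 = 9.
  i=3: a_3=3, p_3 = 3*74 + 33 = 255, q_3 = 3*9 + 4 = 31.
  i=4: a_4=4, p_4 = 4*255 + 74 = 1094, q_4 = 4*31 + 9 = 133.
  i=5: a_5=3, p_5 = 3*1094 + 255 = 3537, q_5 = 3*133 + 31 = 430.

8/1, 33/4, 74/9, 255/31, 1094/133, 3537/430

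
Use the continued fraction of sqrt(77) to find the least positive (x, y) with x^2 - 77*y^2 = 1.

First expand sqrt(77) as a continued fraction. With x_i = (sqrt(77) + m_i)/d_i and (m_0, d_0) = (0, 1): a_0 = floor(sqrt(77)) = 8, since 8^2 = 64 <= 77 < 81 = 9^2.
Iterate m_{i+1} = d_i*a_i - m_i, d_{i+1} = (77 - m_{i+1}^2)/d_i, a_{i+1} = floor((a_0 + m_{i+1})/d_{i+1}):
  m_1 = 1*8 - 0 = 8, d_1 = (77 - 8^2)/1 = 13/1 = 13, a_1 = floor((8 + 8)/13) = 1.
  m_2 = 13*1 - 8 = 5, d_2 = (77 - 5^2)/13 = 52/13 = 4, a_2 = floor((8 + 5)/4) = 3.
  m_3 = 4*3 - 5 = 7, d_3 = (77 - 7^2)/4 = 28/4 = 7, a_3 = floor((8 + 7)/7) = 2.
  m_4 = 7*2 - 7 = 7, d_4 = (77 - 7^2)/7 = 28/7 = 4, a_4 = floor((8 + 7)/4) = 3.
  m_5 = 4*3 - 7 = 5, d_5 = (77 - 5^2)/4 = 52/4 = 13, a_5 = floor((8 + 5)/13) = 1.
  m_6 = 13*1 - 5 = 8, d_6 = (77 - 8^2)/13 = 13/13 = 1, a_6 = floor((8 + 8)/1) = 16.
  m_7 = 1*16 - 8 = 8, d_7 = (77 - 8^2)/1 = 13/1 = 13: (m_7, d_7) = (m_1, d_1) = (8, 13), so from here the quotients repeat a_1, ..., a_6; the period length is 6.
So sqrt(77) = [8; (1, 3, 2, 3, 1, 16)] with period length k = 6.
k is even, so the fundamental solution of x^2 - 77y^2 = 1 is (p_{k-1}, q_{k-1}) = (p_5, q_5); compute convergents through index 5.
Convergents (p_i = a_i*p_{i-1} + p_{i-2}, q_i = a_i*q_{i-1} + q_{i-2} with p_{-2}=0, p_{-1}=1, q_{-2}=1, q_{-1}=0):
  i=0: a_0=8, p_0 = 8*1 + 0 = 8, q_0 = 8*0 + 1 = 1.
  i=1: a_1=1, p_1 = 1*8 + 1 = 9, q_1 = 1*1 + 0 = 1.
  i=2: a_2=3, p_2 = 3*9 + 8 = 35, q_2 = 3*1 + 1 = 4.
  i=3: a_3=2, p_3 = 2*35 + 9 = 79, q_3 = 2*4 + 1 = 9.
  i=4: a_4=3, p_4 = 3*79 + 35 = 272, q_4 = 3*9 + 4 = 31.
  i=5: a_5=1, p_5 = 1*272 + 79 = 351, q_5 = 1*31 + 9 = 40.
Check: 351^2 - 77*40^2 = 123201 - 123200 = 1, so (x, y) = (351, 40) solves the equation, and by the theorem it is the least positive solution.

(x, y) = (351, 40)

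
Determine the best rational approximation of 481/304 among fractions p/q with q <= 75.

Expand x = 481/304 as a continued fraction with the Euclidean algorithm:
  481 = 1*304 + 177, so a_0 = 1.
  304 = 1*177 + 127, so a_1 = 1.
  177 = 1*127 + 50, so a_2 = 1.
  127 = 2*50 + 27, so a_3 = 2.
  50 = 1*27 + 23, so a_4 = 1.
  27 = 1*23 + 4, so a_5 = 1.
  23 = 5*4 + 3, so a_6 = 5.
  4 = 1*3 + 1, so a_7 = 1.
  3 = 3*1 + 0, so a_8 = 3.
so x = [1; 1, 1, 2, 1, 1, 5, 1, 3].
Convergents (p_i = a_i*p_{i-1} + p_{i-2}, q_i = a_i*q_{i-1} + q_{i-2} with p_{-2}=0, p_{-1}=1, q_{-2}=1, q_{-1}=0), until the denominator exceeds 75:
  i=0: a_0=1, p_0 = 1*1 + 0 = 1, q_0 = 1*0 + 1 = 1.
  i=1: a_1=1, p_1 = 1*1 + 1 = 2, q_1 = 1*1 + 0 = 1.
  i=2: a_2=1, p_2 = 1*2 + 1 = 3, q_2 = 1*1 + 1 = 2.
  i=3: a_3=2, p_3 = 2*3 + 2 = 8, q_3 = 2*2 + 1 = 5.
  i=4: a_4=1, p_4 = 1*8 + 3 = 11, q_4 = 1*5 + 2 = 7.
  i=5: a_5=1, p_5 = 1*11 + 8 = 19, q_5 = 1*7 + 5 = 12.
  i=6: a_6=5, p_6 = 5*19 + 11 = 106, q_6 = 5*12 + 7 = 67.
  i=7: a_7=1, p_7 = 1*106 + 19 = 125, q_7 = 1*67 + 12 = 79.
q_7 = 79 > 75, so the last convergent with denominator <= 75 is p_6/q_6 = 106/67.
The closest fraction with denominator <= 75 is either p_6/q_6 or the intermediate fraction (k*p_6 + p_5)/(k*q_6 + q_5) with the largest k >= 1 whose denominator stays <= 75; these approach x as k grows, and every other convergent or intermediate fraction in range is farther away.
Largest k: floor((75 - q_5)/q_6) = floor((75 - 12)/67) = 0.
Since k = 0, no intermediate fraction beyond p_6/q_6 has denominator <= 75, so the convergent 106/67 is the closest (its error is |481*67 - 106*304|/(304*67) = 3/20368).

106/67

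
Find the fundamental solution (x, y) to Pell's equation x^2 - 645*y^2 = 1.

First expand sqrt(645) as a continued fraction. With x_i = (sqrt(645) + m_i)/d_i and (m_0, d_0) = (0, 1): a_0 = floor(sqrt(645)) = 25, since 25^2 = 625 <= 645 < 676 = 26^2.
Iterate m_{i+1} = d_i*a_i - m_i, d_{i+1} = (645 - m_{i+1}^2)/d_i, a_{i+1} = floor((a_0 + m_{i+1})/d_{i+1}):
  m_1 = 1*25 - 0 = 25, d_1 = (645 - 25^2)/1 = 20/1 = 20, a_1 = floor((25 + 25)/20) = 2.
  m_2 = 20*2 - 25 = 15, d_2 = (645 - 15^2)/20 = 420/20 = 21, a_2 = floor((25 + 15)/21) = 1.
  m_3 = 21*1 - 15 = 6, d_3 = (645 - 6^2)/21 = 609/21 = 29, a_3 = floor((25 + 6)/29) = 1.
  m_4 = 29*1 - 6 = 23, d_4 = (645 - 23^2)/29 = 116/29 = 4, a_4 = floor((25 + 23)/4) = 12.
  m_5 = 4*12 - 23 = 25, d_5 = (645 - 25^2)/4 = 20/4 = 5, a_5 = floor((25 + 25)/5) = 10.
  m_6 = 5*10 - 25 = 25, d_6 = (645 - 25^2)/5 = 20/5 = 4, a_6 = floor((25 + 25)/4) = 12.
  m_7 = 4*12 - 25 = 23, d_7 = (645 - 23^2)/4 = 116/4 = 29, a_7 = floor((25 + 23)/29) = 1.
  m_8 = 29*1 - 23 = 6, d_8 = (645 - 6^2)/29 = 609/29 = 21, a_8 = floor((25 + 6)/21) = 1.
  m_9 = 21*1 - 6 = 15, d_9 = (645 - 15^2)/21 = 420/21 = 20, a_9 = floor((25 + 15)/20) = 2.
  m_10 = 20*2 - 15 = 25, d_10 = (645 - 25^2)/20 = 20/20 = 1, a_10 = floor((25 + 25)/1) = 50.
  m_11 = 1*50 - 25 = 25, d_11 = (645 - 25^2)/1 = 20/1 = 20: (m_11, d_11) = (m_1, d_1) = (25, 20), so from here the quotients repeat a_1, ..., a_10; the period length is 10.
So sqrt(645) = [25; (2, 1, 1, 12, 10, 12, 1, 1, 2, 50)] with period length k = 10.
k is even, so the fundamental solution of x^2 - 645y^2 = 1 is (p_{k-1}, q_{k-1}) = (p_9, q_9); compute convergents through index 9.
Convergents (p_i = a_i*p_{i-1} + p_{i-2}, q_i = a_i*q_{i-1} + q_{i-2} with p_{-2}=0, p_{-1}=1, q_{-2}=1, q_{-1}=0):
  i=0: a_0=25, p_0 = 25*1 + 0 = 25, q_0 = 25*0 + 1 = 1.
  i=1: a_1=2, p_1 = 2*25 + 1 = 51, q_1 = 2*1 + 0 = 2.
  i=2: a_2=1, p_2 = 1*51 + 25 = 76, q_2 = 1*2 + 1 = 3.
  i=3: a_3=1, p_3 = 1*76 + 51 = 127, q_3 = 1*3 + 2 = 5.
  i=4: a_4=12, p_4 = 12*127 + 76 = 1600, q_4 = 12*5 + 3 = 63.
  i=5: a_5=10, p_5 = 10*1600 + 127 = 16127, q_5 = 10*63 + 5 = 635.
  i=6: a_6=12, p_6 = 12*16127 + 1600 = 195124, q_6 = 12*635 + 63 = 7683.
  i=7: a_7=1, p_7 = 1*195124 + 16127 = 211251, q_7 = 1*7683 + 635 = 8318.
  i=8: a_8=1, p_8 = 1*211251 + 195124 = 406375, q_8 = 1*8318 + 7683 = 16001.
  i=9: a_9=2, p_9 = 2*406375 + 211251 = 1024001, q_9 = 2*16001 + 8318 = 40320.
Check: 1024001^2 - 645*40320^2 = 1048578048001 - 1048578048000 = 1, so (x, y) = (1024001, 40320) solves the equation, and by the theorem it is the least positive solution.

(x, y) = (1024001, 40320)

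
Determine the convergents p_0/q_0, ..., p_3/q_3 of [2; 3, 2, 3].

Using the convergent recurrence p_i = a_i*p_{i-1} + p_{i-2}, q_i = a_i*q_{i-1} + q_{i-2} with p_{-2}=0, p_{-1}=1, q_{-2}=1, q_{-1}=0:
  i=0: a_0=2, p_0 = 2*1 + 0 = 2, q_0 = 2*0 + 1 = 1.
  i=1: a_1=3, p_1 = 3*2 + 1 = 7, q_1 = 3*1 + 0 = 3.
  i=2: a_2=2, p_2 = 2*7 + 2 = 16, q_2 = 2*3 + 1 = 7.
  i=3: a_3=3, p_3 = 3*16 + 7 = 55, q_3 = 3*7 + 3 = 24.

2/1, 7/3, 16/7, 55/24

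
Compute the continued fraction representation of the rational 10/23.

Run the Euclidean algorithm on 10 and 23; the successive quotients are the partial quotients a_0, a_1, ... (each step inverts the fractional part left over by the previous one):
  10 = 0*23 + 10, so a_0 = 0.
  23 = 2*10 + 3, so a_1 = 2.
  10 = 3*3 + 1, so a_2 = 3.
  3 = 3*1 + 0, so a_3 = 3.
The remainder reaches 0 after 4 divisions, so the expansion has 4 partial quotients, read off in order.

[0; 2, 3, 3]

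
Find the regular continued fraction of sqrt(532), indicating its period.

Write x_i = (sqrt(532) + m_i)/d_i with (m_0, d_0) = (0, 1). a_0 = floor(sqrt(532)) = 23, since 23^2 = 529 <= 532 < 576 = 24^2.
Iterate m_{i+1} = d_i*a_i - m_i, d_{i+1} = (532 - m_{i+1}^2)/d_i, a_{i+1} = floor((a_0 + m_{i+1})/d_{i+1}):
  m_1 = 1*23 - 0 = 23, d_1 = (532 - 23^2)/1 = 3/1 = 3, a_1 = floor((23 + 23)/3) = 15.
  m_2 = 3*15 - 23 = 22, d_2 = (532 - 22^2)/3 = 48/3 = 16, a_2 = floor((23 + 22)/16) = 2.
  m_3 = 16*2 - 22 = 10, d_3 = (532 - 10^2)/16 = 432/16 = 27, a_3 = floor((23 + 10)/27) = 1.
  m_4 = 27*1 - 10 = 17, d_4 = (532 - 17^2)/27 = 243/27 = 9, a_4 = floor((23 + 17)/9) = 4.
  m_5 = 9*4 - 17 = 19, d_5 = (532 - 19^2)/9 = 171/9 = 19, a_5 = floor((23 + 19)/19) = 2.
  m_6 = 19*2 - 19 = 19, d_6 = (532 - 19^2)/19 = 171/19 = 9, a_6 = floor((23 + 19)/9) = 4.
  m_7 = 9*4 - 19 = 17, d_7 = (532 - 17^2)/9 = 243/9 = 27, a_7 = floor((23 + 17)/27) = 1.
  m_8 = 27*1 - 17 = 10, d_8 = (532 - 10^2)/27 = 432/27 = 16, a_8 = floor((23 + 10)/16) = 2.
  m_9 = 16*2 - 10 = 22, d_9 = (532 - 22^2)/16 = 48/16 = 3, a_9 = floor((23 + 22)/3) = 15.
  m_10 = 3*15 - 22 = 23, d_10 = (532 - 23^2)/3 = 3/3 = 1, a_10 = floor((23 + 23)/1) = 46.
  m_11 = 1*46 - 23 = 23, d_11 = (532 - 23^2)/1 = 3/1 = 3: (m_11, d_11) = (m_1, d_1) = (23, 3), so from here the quotients repeat a_1, ..., a_10; the period length is 10.
Hence the expansion of sqrt(532) is a_0 = 23 followed by the repeating block 15, 2, 1, 4, 2, 4, 1, 2, 15, 46 (period 10).

[23; (15, 2, 1, 4, 2, 4, 1, 2, 15, 46)]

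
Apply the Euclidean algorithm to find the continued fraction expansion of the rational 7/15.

[0; 2, 7]

Run the Euclidean algorithm on 7 and 15; the successive quotients are the partial quotients a_0, a_1, ... (each step inverts the fractional part left over by the previous one):
  7 = 0*15 + 7, so a_0 = 0.
  15 = 2*7 + 1, so a_1 = 2.
  7 = 7*1 + 0, so a_2 = 7.
The remainder reaches 0 after 3 divisions, so the expansion has 3 partial quotients, read off in order.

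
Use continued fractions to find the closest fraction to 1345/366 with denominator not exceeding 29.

Expand x = 1345/366 as a continued fraction with the Euclidean algorithm:
  1345 = 3*366 + 247, so a_0 = 3.
  366 = 1*247 + 119, so a_1 = 1.
  247 = 2*119 + 9, so a_2 = 2.
  119 = 13*9 + 2, so a_3 = 13.
  9 = 4*2 + 1, so a_4 = 4.
  2 = 2*1 + 0, so a_5 = 2.
so x = [3; 1, 2, 13, 4, 2].
Convergents (p_i = a_i*p_{i-1} + p_{i-2}, q_i = a_i*q_{i-1} + q_{i-2} with p_{-2}=0, p_{-1}=1, q_{-2}=1, q_{-1}=0), until the denominator exceeds 29:
  i=0: a_0=3, p_0 = 3*1 + 0 = 3, q_0 = 3*0 + 1 = 1.
  i=1: a_1=1, p_1 = 1*3 + 1 = 4, q_1 = 1*1 + 0 = 1.
  i=2: a_2=2, p_2 = 2*4 + 3 = 11, q_2 = 2*1 + 1 = 3.
  i=3: a_3=13, p_3 = 13*11 + 4 = 147, q_3 = 13*3 + 1 = 40.
q_3 = 40 > 29, so the last convergent with denominator <= 29 is p_2/q_2 = 11/3.
The closest fraction with denominator <= 29 is either p_2/q_2 or the intermediate fraction (k*p_2 + p_1)/(k*q_2 + q_1) with the largest k >= 1 whose denominator stays <= 29; these approach x as k grows, and every other convergent or intermediate fraction in range is farther away.
Largest k: floor((29 - q_1)/q_2) = floor((29 - 1)/3) = 9.
That gives (9*11 + 4)/(9*3 + 1) = 103/28.
Compare the errors: |x - 11/3| = |1345*3 - 11*366|/(366*3) = 9/1098, and |x - 103/28| = |1345*28 - 103*366|/(366*28) = 38/10248.
Cross-multiplying, 38*1098 = 41724 < 92232 = 9*10248, so 38/10248 is smaller: the intermediate fraction 103/28 is closer to x than 11/3.

103/28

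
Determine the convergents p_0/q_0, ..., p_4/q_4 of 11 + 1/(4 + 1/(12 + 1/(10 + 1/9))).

11/1, 45/4, 551/49, 5555/494, 50546/4495

Using the convergent recurrence p_i = a_i*p_{i-1} + p_{i-2}, q_i = a_i*q_{i-1} + q_{i-2} with p_{-2}=0, p_{-1}=1, q_{-2}=1, q_{-1}=0:
  i=0: a_0=11, p_0 = 11*1 + 0 = 11, q_0 = 11*0 + 1 = 1.
  i=1: a_1=4, p_1 = 4*11 + 1 = 45, q_1 = 4*1 + 0 = 4.
  i=2: a_2=12, p_2 = 12*45 + 11 = 551, q_2 = 12*4 + 1 = 49.
  i=3: a_3=10, p_3 = 10*551 + 45 = 5555, q_3 = 10*49 + 4 = 494.
  i=4: a_4=9, p_4 = 9*5555 + 551 = 50546, q_4 = 9*494 + 49 = 4495.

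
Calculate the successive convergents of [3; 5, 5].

Using the convergent recurrence p_i = a_i*p_{i-1} + p_{i-2}, q_i = a_i*q_{i-1} + q_{i-2} with p_{-2}=0, p_{-1}=1, q_{-2}=1, q_{-1}=0:
  i=0: a_0=3, p_0 = 3*1 + 0 = 3, q_0 = 3*0 + 1 = 1.
  i=1: a_1=5, p_1 = 5*3 + 1 = 16, q_1 = 5*1 + 0 = 5.
  i=2: a_2=5, p_2 = 5*16 + 3 = 83, q_2 = 5*5 + 1 = 26.

3/1, 16/5, 83/26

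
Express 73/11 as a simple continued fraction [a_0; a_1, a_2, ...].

[6; 1, 1, 1, 3]

Run the Euclidean algorithm on 73 and 11; the successive quotients are the partial quotients a_0, a_1, ... (each step inverts the fractional part left over by the previous one):
  73 = 6*11 + 7, so a_0 = 6.
  11 = 1*7 + 4, so a_1 = 1.
  7 = 1*4 + 3, so a_2 = 1.
  4 = 1*3 + 1, so a_3 = 1.
  3 = 3*1 + 0, so a_4 = 3.
The remainder reaches 0 after 5 divisions, so the expansion has 5 partial quotients, read off in order.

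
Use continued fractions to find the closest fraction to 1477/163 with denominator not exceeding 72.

Expand x = 1477/163 as a continued fraction with the Euclidean algorithm:
  1477 = 9*163 + 10, so a_0 = 9.
  163 = 16*10 + 3, so a_1 = 16.
  10 = 3*3 + 1, so a_2 = 3.
  3 = 3*1 + 0, so a_3 = 3.
so x = [9; 16, 3, 3].
Convergents (p_i = a_i*p_{i-1} + p_{i-2}, q_i = a_i*q_{i-1} + q_{i-2} with p_{-2}=0, p_{-1}=1, q_{-2}=1, q_{-1}=0), until the denominator exceeds 72:
  i=0: a_0=9, p_0 = 9*1 + 0 = 9, q_0 = 9*0 + 1 = 1.
  i=1: a_1=16, p_1 = 16*9 + 1 = 145, q_1 = 16*1 + 0 = 16.
  i=2: a_2=3, p_2 = 3*145 + 9 = 444, q_2 = 3*16 + 1 = 49.
  i=3: a_3=3, p_3 = 3*444 + 145 = 1477, q_3 = 3*49 + 16 = 163.
q_3 = 163 > 72, so the last convergent with denominator <= 72 is p_2/q_2 = 444/49.
The closest fraction with denominator <= 72 is either p_2/q_2 or the intermediate fraction (k*p_2 + p_1)/(k*q_2 + q_1) with the largest k >= 1 whose denominator stays <= 72; these approach x as k grows, and every other convergent or intermediate fraction in range is farther away.
Largest k: floor((72 - q_1)/q_2) = floor((72 - 16)/49) = 1.
That gives (1*444 + 145)/(1*49 + 16) = 589/65.
Compare the errors: |x - 444/49| = |1477*49 - 444*163|/(163*49) = 1/7987, and |x - 589/65| = |1477*65 - 589*163|/(163*65) = 2/10595.
Cross-multiplying, 1*10595 = 10595 < 15974 = 2*7987, so 1/7987 is smaller: the convergent 444/49 is closer to x than 589/65.

444/49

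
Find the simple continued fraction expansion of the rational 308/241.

Run the Euclidean algorithm on 308 and 241; the successive quotients are the partial quotients a_0, a_1, ... (each step inverts the fractional part left over by the previous one):
  308 = 1*241 + 67, so a_0 = 1.
  241 = 3*67 + 40, so a_1 = 3.
  67 = 1*40 + 27, so a_2 = 1.
  40 = 1*27 + 13, so a_3 = 1.
  27 = 2*13 + 1, so a_4 = 2.
  13 = 13*1 + 0, so a_5 = 13.
The remainder reaches 0 after 6 divisions, so the expansion has 6 partial quotients, read off in order.

[1; 3, 1, 1, 2, 13]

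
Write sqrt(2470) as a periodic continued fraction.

Write x_i = (sqrt(2470) + m_i)/d_i with (m_0, d_0) = (0, 1). a_0 = floor(sqrt(2470)) = 49, since 49^2 = 2401 <= 2470 < 2500 = 50^2.
Iterate m_{i+1} = d_i*a_i - m_i, d_{i+1} = (2470 - m_{i+1}^2)/d_i, a_{i+1} = floor((a_0 + m_{i+1})/d_{i+1}):
  m_1 = 1*49 - 0 = 49, d_1 = (2470 - 49^2)/1 = 69/1 = 69, a_1 = floor((49 + 49)/69) = 1.
  m_2 = 69*1 - 49 = 20, d_2 = (2470 - 20^2)/69 = 2070/69 = 30, a_2 = floor((49 + 20)/30) = 2.
  m_3 = 30*2 - 20 = 40, d_3 = (2470 - 40^2)/30 = 870/30 = 29, a_3 = floor((49 + 40)/29) = 3.
  m_4 = 29*3 - 40 = 47, d_4 = (2470 - 47^2)/29 = 261/29 = 9, a_4 = floor((49 + 47)/9) = 10.
  m_5 = 9*10 - 47 = 43, d_5 = (2470 - 43^2)/9 = 621/9 = 69, a_5 = floor((49 + 43)/69) = 1.
  m_6 = 69*1 - 43 = 26, d_6 = (2470 - 26^2)/69 = 1794/69 = 26, a_6 = floor((49 + 26)/26) = 2.
  m_7 = 26*2 - 26 = 26, d_7 = (2470 - 26^2)/26 = 1794/26 = 69, a_7 = floor((49 + 26)/69) = 1.
  m_8 = 69*1 - 26 = 43, d_8 = (2470 - 43^2)/69 = 621/69 = 9, a_8 = floor((49 + 43)/9) = 10.
  m_9 = 9*10 - 43 = 47, d_9 = (2470 - 47^2)/9 = 261/9 = 29, a_9 = floor((49 + 47)/29) = 3.
  m_10 = 29*3 - 47 = 40, d_10 = (2470 - 40^2)/29 = 870/29 = 30, a_10 = floor((49 + 40)/30) = 2.
  m_11 = 30*2 - 40 = 20, d_11 = (2470 - 20^2)/30 = 2070/30 = 69, a_11 = floor((49 + 20)/69) = 1.
  m_12 = 69*1 - 20 = 49, d_12 = (2470 - 49^2)/69 = 69/69 = 1, a_12 = floor((49 + 49)/1) = 98.
  m_13 = 1*98 - 49 = 49, d_13 = (2470 - 49^2)/1 = 69/1 = 69: (m_13, d_13) = (m_1, d_1) = (49, 69), so from here the quotients repeat a_1, ..., a_12; the period length is 12.
Hence the expansion of sqrt(2470) is a_0 = 49 followed by the repeating block 1, 2, 3, 10, 1, 2, 1, 10, 3, 2, 1, 98 (period 12).

[49; (1, 2, 3, 10, 1, 2, 1, 10, 3, 2, 1, 98)]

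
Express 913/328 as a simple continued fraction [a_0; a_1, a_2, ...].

Run the Euclidean algorithm on 913 and 328; the successive quotients are the partial quotients a_0, a_1, ... (each step inverts the fractional part left over by the previous one):
  913 = 2*328 + 257, so a_0 = 2.
  328 = 1*257 + 71, so a_1 = 1.
  257 = 3*71 + 44, so a_2 = 3.
  71 = 1*44 + 27, so a_3 = 1.
  44 = 1*27 + 17, so a_4 = 1.
  27 = 1*17 + 10, so a_5 = 1.
  17 = 1*10 + 7, so a_6 = 1.
  10 = 1*7 + 3, so a_7 = 1.
  7 = 2*3 + 1, so a_8 = 2.
  3 = 3*1 + 0, so a_9 = 3.
The remainder reaches 0 after 10 divisions, so the expansion has 10 partial quotients, read off in order.

[2; 1, 3, 1, 1, 1, 1, 1, 2, 3]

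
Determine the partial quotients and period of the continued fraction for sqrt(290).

Write x_i = (sqrt(290) + m_i)/d_i with (m_0, d_0) = (0, 1). a_0 = floor(sqrt(290)) = 17, since 17^2 = 289 <= 290 < 324 = 18^2.
Iterate m_{i+1} = d_i*a_i - m_i, d_{i+1} = (290 - m_{i+1}^2)/d_i, a_{i+1} = floor((a_0 + m_{i+1})/d_{i+1}):
  m_1 = 1*17 - 0 = 17, d_1 = (290 - 17^2)/1 = 1/1 = 1, a_1 = floor((17 + 17)/1) = 34.
  m_2 = 1*34 - 17 = 17, d_2 = (290 - 17^2)/1 = 1/1 = 1: (m_2, d_2) = (m_1, d_1) = (17, 1), so from here the quotient a_1 repeats; the period length is 1.
Hence the expansion of sqrt(290) is a_0 = 17 followed by the repeating block 34 (period 1).

[17; (34)]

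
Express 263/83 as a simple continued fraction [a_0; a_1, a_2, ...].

Run the Euclidean algorithm on 263 and 83; the successive quotients are the partial quotients a_0, a_1, ... (each step inverts the fractional part left over by the previous one):
  263 = 3*83 + 14, so a_0 = 3.
  83 = 5*14 + 13, so a_1 = 5.
  14 = 1*13 + 1, so a_2 = 1.
  13 = 13*1 + 0, so a_3 = 13.
The remainder reaches 0 after 4 divisions, so the expansion has 4 partial quotients, read off in order.

[3; 5, 1, 13]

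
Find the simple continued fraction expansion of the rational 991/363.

Run the Euclidean algorithm on 991 and 363; the successive quotients are the partial quotients a_0, a_1, ... (each step inverts the fractional part left over by the previous one):
  991 = 2*363 + 265, so a_0 = 2.
  363 = 1*265 + 98, so a_1 = 1.
  265 = 2*98 + 69, so a_2 = 2.
  98 = 1*69 + 29, so a_3 = 1.
  69 = 2*29 + 11, so a_4 = 2.
  29 = 2*11 + 7, so a_5 = 2.
  11 = 1*7 + 4, so a_6 = 1.
  7 = 1*4 + 3, so a_7 = 1.
  4 = 1*3 + 1, so a_8 = 1.
  3 = 3*1 + 0, so a_9 = 3.
The remainder reaches 0 after 10 divisions, so the expansion has 10 partial quotients, read off in order.

[2; 1, 2, 1, 2, 2, 1, 1, 1, 3]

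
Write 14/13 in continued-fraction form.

[1; 13]

Run the Euclidean algorithm on 14 and 13; the successive quotients are the partial quotients a_0, a_1, ... (each step inverts the fractional part left over by the previous one):
  14 = 1*13 + 1, so a_0 = 1.
  13 = 13*1 + 0, so a_1 = 13.
The remainder reaches 0 after 2 divisions, so the expansion has 2 partial quotients, read off in order.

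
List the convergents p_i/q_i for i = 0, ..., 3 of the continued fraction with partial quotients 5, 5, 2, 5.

5/1, 26/5, 57/11, 311/60

Using the convergent recurrence p_i = a_i*p_{i-1} + p_{i-2}, q_i = a_i*q_{i-1} + q_{i-2} with p_{-2}=0, p_{-1}=1, q_{-2}=1, q_{-1}=0:
  i=0: a_0=5, p_0 = 5*1 + 0 = 5, q_0 = 5*0 + 1 = 1.
  i=1: a_1=5, p_1 = 5*5 + 1 = 26, q_1 = 5*1 + 0 = 5.
  i=2: a_2=2, p_2 = 2*26 + 5 = 57, q_2 = 2*5 + 1 = 11.
  i=3: a_3=5, p_3 = 5*57 + 26 = 311, q_3 = 5*11 + 5 = 60.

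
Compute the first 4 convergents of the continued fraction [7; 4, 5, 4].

Using the convergent recurrence p_i = a_i*p_{i-1} + p_{i-2}, q_i = a_i*q_{i-1} + q_{i-2} with p_{-2}=0, p_{-1}=1, q_{-2}=1, q_{-1}=0:
  i=0: a_0=7, p_0 = 7*1 + 0 = 7, q_0 = 7*0 + 1 = 1.
  i=1: a_1=4, p_1 = 4*7 + 1 = 29, q_1 = 4*1 + 0 = 4.
  i=2: a_2=5, p_2 = 5*29 + 7 = 152, q_2 = 5*4 + 1 = 21.
  i=3: a_3=4, p_3 = 4*152 + 29 = 637, q_3 = 4*21 + 4 = 88.

7/1, 29/4, 152/21, 637/88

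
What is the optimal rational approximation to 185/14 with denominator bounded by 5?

66/5

Expand x = 185/14 as a continued fraction with the Euclidean algorithm:
  185 = 13*14 + 3, so a_0 = 13.
  14 = 4*3 + 2, so a_1 = 4.
  3 = 1*2 + 1, so a_2 = 1.
  2 = 2*1 + 0, so a_3 = 2.
so x = [13; 4, 1, 2].
Convergents (p_i = a_i*p_{i-1} + p_{i-2}, q_i = a_i*q_{i-1} + q_{i-2} with p_{-2}=0, p_{-1}=1, q_{-2}=1, q_{-1}=0), until the denominator exceeds 5:
  i=0: a_0=13, p_0 = 13*1 + 0 = 13, q_0 = 13*0 + 1 = 1.
  i=1: a_1=4, p_1 = 4*13 + 1 = 53, q_1 = 4*1 + 0 = 4.
  i=2: a_2=1, p_2 = 1*53 + 13 = 66, q_2 = 1*4 + 1 = 5.
  i=3: a_3=2, p_3 = 2*66 + 53 = 185, q_3 = 2*5 + 4 = 14.
q_3 = 14 > 5, so the last convergent with denominator <= 5 is p_2/q_2 = 66/5.
The closest fraction with denominator <= 5 is either p_2/q_2 or the intermediate fraction (k*p_2 + p_1)/(k*q_2 + q_1) with the largest k >= 1 whose denominator stays <= 5; these approach x as k grows, and every other convergent or intermediate fraction in range is farther away.
Largest k: floor((5 - q_1)/q_2) = floor((5 - 4)/5) = 0.
Since k = 0, no intermediate fraction beyond p_2/q_2 has denominator <= 5, so the convergent 66/5 is the closest (its error is |185*5 - 66*14|/(14*5) = 1/70).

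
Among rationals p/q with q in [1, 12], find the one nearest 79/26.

3/1

Expand x = 79/26 as a continued fraction with the Euclidean algorithm:
  79 = 3*26 + 1, so a_0 = 3.
  26 = 26*1 + 0, so a_1 = 26.
so x = [3; 26].
Convergents (p_i = a_i*p_{i-1} + p_{i-2}, q_i = a_i*q_{i-1} + q_{i-2} with p_{-2}=0, p_{-1}=1, q_{-2}=1, q_{-1}=0), until the denominator exceeds 12:
  i=0: a_0=3, p_0 = 3*1 + 0 = 3, q_0 = 3*0 + 1 = 1.
  i=1: a_1=26, p_1 = 26*3 + 1 = 79, q_1 = 26*1 + 0 = 26.
q_1 = 26 > 12, so the last convergent with denominator <= 12 is p_0/q_0 = 3/1.
The closest fraction with denominator <= 12 is either p_0/q_0 or the intermediate fraction (k*p_0 + p_{-1})/(k*q_0 + q_{-1}) with the largest k >= 1 whose denominator stays <= 12; these approach x as k grows, and every other convergent or intermediate fraction in range is farther away.
Largest k: floor((12 - q_{-1})/q_0) = floor((12 - 0)/1) = 12 (using the seeds p_{-1} = 1, q_{-1} = 0).
That gives (12*3 + 1)/(12*1 + 0) = 37/12.
Compare the errors: |x - 3/1| = |79*1 - 3*26|/(26*1) = 1/26, and |x - 37/12| = |79*12 - 37*26|/(26*12) = 14/312.
Cross-multiplying, 1*312 = 312 < 364 = 14*26, so 1/26 is smaller: the convergent 3/1 is closer to x than 37/12.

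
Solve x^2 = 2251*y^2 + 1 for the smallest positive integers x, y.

First expand sqrt(2251) as a continued fraction. With x_i = (sqrt(2251) + m_i)/d_i and (m_0, d_0) = (0, 1): a_0 = floor(sqrt(2251)) = 47, since 47^2 = 2209 <= 2251 < 2304 = 48^2.
Iterate m_{i+1} = d_i*a_i - m_i, d_{i+1} = (2251 - m_{i+1}^2)/d_i, a_{i+1} = floor((a_0 + m_{i+1})/d_{i+1}):
  m_1 = 1*47 - 0 = 47, d_1 = (2251 - 47^2)/1 = 42/1 = 42, a_1 = floor((47 + 47)/42) = 2.
  m_2 = 42*2 - 47 = 37, d_2 = (2251 - 37^2)/42 = 882/42 = 21, a_2 = floor((47 + 37)/21) = 4.
  m_3 = 21*4 - 37 = 47, d_3 = (2251 - 47^2)/21 = 42/21 = 2, a_3 = floor((47 + 47)/2) = 47.
  m_4 = 2*47 - 47 = 47, d_4 = (2251 - 47^2)/2 = 42/2 = 21, a_4 = floor((47 + 47)/21) = 4.
  m_5 = 21*4 - 47 = 37, d_5 = (2251 - 37^2)/21 = 882/21 = 42, a_5 = floor((47 + 37)/42) = 2.
  m_6 = 42*2 - 37 = 47, d_6 = (2251 - 47^2)/42 = 42/42 = 1, a_6 = floor((47 + 47)/1) = 94.
  m_7 = 1*94 - 47 = 47, d_7 = (2251 - 47^2)/1 = 42/1 = 42: (m_7, d_7) = (m_1, d_1) = (47, 42), so from here the quotients repeat a_1, ..., a_6; the period length is 6.
So sqrt(2251) = [47; (2, 4, 47, 4, 2, 94)] with period length k = 6.
k is even, so the fundamental solution of x^2 - 2251y^2 = 1 is (p_{k-1}, q_{k-1}) = (p_5, q_5); compute convergents through index 5.
Convergents (p_i = a_i*p_{i-1} + p_{i-2}, q_i = a_i*q_{i-1} + q_{i-2} with p_{-2}=0, p_{-1}=1, q_{-2}=1, q_{-1}=0):
  i=0: a_0=47, p_0 = 47*1 + 0 = 47, q_0 = 47*0 + 1 = 1.
  i=1: a_1=2, p_1 = 2*47 + 1 = 95, q_1 = 2*1 + 0 = 2.
  i=2: a_2=4, p_2 = 4*95 + 47 = 427, q_2 = 4*2 + 1 = 9.
  i=3: a_3=47, p_3 = 47*427 + 95 = 20164, q_3 = 47*9 + 2 = 425.
  i=4: a_4=4, p_4 = 4*20164 + 427 = 81083, q_4 = 4*425 + 9 = 1709.
  i=5: a_5=2, p_5 = 2*81083 + 20164 = 182330, q_5 = 2*1709 + 425 = 3843.
Check: 182330^2 - 2251*3843^2 = 33244228900 - 33244228899 = 1, so (x, y) = (182330, 3843) solves the equation, and by the theorem it is the least positive solution.

(x, y) = (182330, 3843)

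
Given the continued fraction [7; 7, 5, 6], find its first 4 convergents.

7/1, 50/7, 257/36, 1592/223

Using the convergent recurrence p_i = a_i*p_{i-1} + p_{i-2}, q_i = a_i*q_{i-1} + q_{i-2} with p_{-2}=0, p_{-1}=1, q_{-2}=1, q_{-1}=0:
  i=0: a_0=7, p_0 = 7*1 + 0 = 7, q_0 = 7*0 + 1 = 1.
  i=1: a_1=7, p_1 = 7*7 + 1 = 50, q_1 = 7*1 + 0 = 7.
  i=2: a_2=5, p_2 = 5*50 + 7 = 257, q_2 = 5*7 + 1 = 36.
  i=3: a_3=6, p_3 = 6*257 + 50 = 1592, q_3 = 6*36 + 7 = 223.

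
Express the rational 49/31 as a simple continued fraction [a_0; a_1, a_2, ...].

[1; 1, 1, 2, 1, 1, 2]

Run the Euclidean algorithm on 49 and 31; the successive quotients are the partial quotients a_0, a_1, ... (each step inverts the fractional part left over by the previous one):
  49 = 1*31 + 18, so a_0 = 1.
  31 = 1*18 + 13, so a_1 = 1.
  18 = 1*13 + 5, so a_2 = 1.
  13 = 2*5 + 3, so a_3 = 2.
  5 = 1*3 + 2, so a_4 = 1.
  3 = 1*2 + 1, so a_5 = 1.
  2 = 2*1 + 0, so a_6 = 2.
The remainder reaches 0 after 7 divisions, so the expansion has 7 partial quotients, read off in order.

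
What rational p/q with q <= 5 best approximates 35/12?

Expand x = 35/12 as a continued fraction with the Euclidean algorithm:
  35 = 2*12 + 11, so a_0 = 2.
  12 = 1*11 + 1, so a_1 = 1.
  11 = 11*1 + 0, so a_2 = 11.
so x = [2; 1, 11].
Convergents (p_i = a_i*p_{i-1} + p_{i-2}, q_i = a_i*q_{i-1} + q_{i-2} with p_{-2}=0, p_{-1}=1, q_{-2}=1, q_{-1}=0), until the denominator exceeds 5:
  i=0: a_0=2, p_0 = 2*1 + 0 = 2, q_0 = 2*0 + 1 = 1.
  i=1: a_1=1, p_1 = 1*2 + 1 = 3, q_1 = 1*1 + 0 = 1.
  i=2: a_2=11, p_2 = 11*3 + 2 = 35, q_2 = 11*1 + 1 = 12.
q_2 = 12 > 5, so the last convergent with denominator <= 5 is p_1/q_1 = 3/1.
The closest fraction with denominator <= 5 is either p_1/q_1 or the intermediate fraction (k*p_1 + p_0)/(k*q_1 + q_0) with the largest k >= 1 whose denominator stays <= 5; these approach x as k grows, and every other convergent or intermediate fraction in range is farther away.
Largest k: floor((5 - q_0)/q_1) = floor((5 - 1)/1) = 4.
That gives (4*3 + 2)/(4*1 + 1) = 14/5.
Compare the errors: |x - 3/1| = |35*1 - 3*12|/(12*1) = 1/12, and |x - 14/5| = |35*5 - 14*12|/(12*5) = 7/60.
Cross-multiplying, 1*60 = 60 < 84 = 7*12, so 1/12 is smaller: the convergent 3/1 is closer to x than 14/5.

3/1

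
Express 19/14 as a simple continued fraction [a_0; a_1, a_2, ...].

Run the Euclidean algorithm on 19 and 14; the successive quotients are the partial quotients a_0, a_1, ... (each step inverts the fractional part left over by the previous one):
  19 = 1*14 + 5, so a_0 = 1.
  14 = 2*5 + 4, so a_1 = 2.
  5 = 1*4 + 1, so a_2 = 1.
  4 = 4*1 + 0, so a_3 = 4.
The remainder reaches 0 after 4 divisions, so the expansion has 4 partial quotients, read off in order.

[1; 2, 1, 4]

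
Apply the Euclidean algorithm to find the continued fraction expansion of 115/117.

Run the Euclidean algorithm on 115 and 117; the successive quotients are the partial quotients a_0, a_1, ... (each step inverts the fractional part left over by the previous one):
  115 = 0*117 + 115, so a_0 = 0.
  117 = 1*115 + 2, so a_1 = 1.
  115 = 57*2 + 1, so a_2 = 57.
  2 = 2*1 + 0, so a_3 = 2.
The remainder reaches 0 after 4 divisions, so the expansion has 4 partial quotients, read off in order.

[0; 1, 57, 2]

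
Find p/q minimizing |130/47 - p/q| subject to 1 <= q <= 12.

25/9

Expand x = 130/47 as a continued fraction with the Euclidean algorithm:
  130 = 2*47 + 36, so a_0 = 2.
  47 = 1*36 + 11, so a_1 = 1.
  36 = 3*11 + 3, so a_2 = 3.
  11 = 3*3 + 2, so a_3 = 3.
  3 = 1*2 + 1, so a_4 = 1.
  2 = 2*1 + 0, so a_5 = 2.
so x = [2; 1, 3, 3, 1, 2].
Convergents (p_i = a_i*p_{i-1} + p_{i-2}, q_i = a_i*q_{i-1} + q_{i-2} with p_{-2}=0, p_{-1}=1, q_{-2}=1, q_{-1}=0), until the denominator exceeds 12:
  i=0: a_0=2, p_0 = 2*1 + 0 = 2, q_0 = 2*0 + 1 = 1.
  i=1: a_1=1, p_1 = 1*2 + 1 = 3, q_1 = 1*1 + 0 = 1.
  i=2: a_2=3, p_2 = 3*3 + 2 = 11, q_2 = 3*1 + 1 = 4.
  i=3: a_3=3, p_3 = 3*11 + 3 = 36, q_3 = 3*4 + 1 = 13.
q_3 = 13 > 12, so the last convergent with denominator <= 12 is p_2/q_2 = 11/4.
The closest fraction with denominator <= 12 is either p_2/q_2 or the intermediate fraction (k*p_2 + p_1)/(k*q_2 + q_1) with the largest k >= 1 whose denominator stays <= 12; these approach x as k grows, and every other convergent or intermediate fraction in range is farther away.
Largest k: floor((12 - q_1)/q_2) = floor((12 - 1)/4) = 2.
That gives (2*11 + 3)/(2*4 + 1) = 25/9.
Compare the errors: |x - 11/4| = |130*4 - 11*47|/(47*4) = 3/188, and |x - 25/9| = |130*9 - 25*47|/(47*9) = 5/423.
Cross-multiplying, 5*188 = 940 < 1269 = 3*423, so 5/423 is smaller: the intermediate fraction 25/9 is closer to x than 11/4.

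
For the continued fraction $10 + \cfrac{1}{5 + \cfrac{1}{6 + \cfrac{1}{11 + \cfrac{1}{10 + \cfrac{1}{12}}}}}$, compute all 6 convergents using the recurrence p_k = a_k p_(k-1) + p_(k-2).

10/1, 51/5, 316/31, 3527/346, 35586/3491, 430559/42238

Using the convergent recurrence p_i = a_i*p_{i-1} + p_{i-2}, q_i = a_i*q_{i-1} + q_{i-2} with p_{-2}=0, p_{-1}=1, q_{-2}=1, q_{-1}=0:
  i=0: a_0=10, p_0 = 10*1 + 0 = 10, q_0 = 10*0 + 1 = 1.
  i=1: a_1=5, p_1 = 5*10 + 1 = 51, q_1 = 5*1 + 0 = 5.
  i=2: a_2=6, p_2 = 6*51 + 10 = 316, q_2 = 6*5 + 1 = 31.
  i=3: a_3=11, p_3 = 11*316 + 51 = 3527, q_3 = 11*31 + 5 = 346.
  i=4: a_4=10, p_4 = 10*3527 + 316 = 35586, q_4 = 10*346 + 31 = 3491.
  i=5: a_5=12, p_5 = 12*35586 + 3527 = 430559, q_5 = 12*3491 + 346 = 42238.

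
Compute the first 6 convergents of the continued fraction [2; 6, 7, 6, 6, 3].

2/1, 13/6, 93/43, 571/264, 3519/1627, 11128/5145

Using the convergent recurrence p_i = a_i*p_{i-1} + p_{i-2}, q_i = a_i*q_{i-1} + q_{i-2} with p_{-2}=0, p_{-1}=1, q_{-2}=1, q_{-1}=0:
  i=0: a_0=2, p_0 = 2*1 + 0 = 2, q_0 = 2*0 + 1 = 1.
  i=1: a_1=6, p_1 = 6*2 + 1 = 13, q_1 = 6*1 + 0 = 6.
  i=2: a_2=7, p_2 = 7*13 + 2 = 93, q_2 = 7*6 + 1 = 43.
  i=3: a_3=6, p_3 = 6*93 + 13 = 571, q_3 = 6*43 + 6 = 264.
  i=4: a_4=6, p_4 = 6*571 + 93 = 3519, q_4 = 6*264 + 43 = 1627.
  i=5: a_5=3, p_5 = 3*3519 + 571 = 11128, q_5 = 3*1627 + 264 = 5145.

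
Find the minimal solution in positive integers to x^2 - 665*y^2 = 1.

First expand sqrt(665) as a continued fraction. With x_i = (sqrt(665) + m_i)/d_i and (m_0, d_0) = (0, 1): a_0 = floor(sqrt(665)) = 25, since 25^2 = 625 <= 665 < 676 = 26^2.
Iterate m_{i+1} = d_i*a_i - m_i, d_{i+1} = (665 - m_{i+1}^2)/d_i, a_{i+1} = floor((a_0 + m_{i+1})/d_{i+1}):
  m_1 = 1*25 - 0 = 25, d_1 = (665 - 25^2)/1 = 40/1 = 40, a_1 = floor((25 + 25)/40) = 1.
  m_2 = 40*1 - 25 = 15, d_2 = (665 - 15^2)/40 = 440/40 = 11, a_2 = floor((25 + 15)/11) = 3.
  m_3 = 11*3 - 15 = 18, d_3 = (665 - 18^2)/11 = 341/11 = 31, a_3 = floor((25 + 18)/31) = 1.
  m_4 = 31*1 - 18 = 13, d_4 = (665 - 13^2)/31 = 496/31 = 16, a_4 = floor((25 + 13)/16) = 2.
  m_5 = 16*2 - 13 = 19, d_5 = (665 - 19^2)/16 = 304/16 = 19, a_5 = floor((25 + 19)/19) = 2.
  m_6 = 19*2 - 19 = 19, d_6 = (665 - 19^2)/19 = 304/19 = 16, a_6 = floor((25 + 19)/16) = 2.
  m_7 = 16*2 - 19 = 13, d_7 = (665 - 13^2)/16 = 496/16 = 31, a_7 = floor((25 + 13)/31) = 1.
  m_8 = 31*1 - 13 = 18, d_8 = (665 - 18^2)/31 = 341/31 = 11, a_8 = floor((25 + 18)/11) = 3.
  m_9 = 11*3 - 18 = 15, d_9 = (665 - 15^2)/11 = 440/11 = 40, a_9 = floor((25 + 15)/40) = 1.
  m_10 = 40*1 - 15 = 25, d_10 = (665 - 25^2)/40 = 40/40 = 1, a_10 = floor((25 + 25)/1) = 50.
  m_11 = 1*50 - 25 = 25, d_11 = (665 - 25^2)/1 = 40/1 = 40: (m_11, d_11) = (m_1, d_1) = (25, 40), so from here the quotients repeat a_1, ..., a_10; the period length is 10.
So sqrt(665) = [25; (1, 3, 1, 2, 2, 2, 1, 3, 1, 50)] with period length k = 10.
k is even, so the fundamental solution of x^2 - 665y^2 = 1 is (p_{k-1}, q_{k-1}) = (p_9, q_9); compute convergents through index 9.
Convergents (p_i = a_i*p_{i-1} + p_{i-2}, q_i = a_i*q_{i-1} + q_{i-2} with p_{-2}=0, p_{-1}=1, q_{-2}=1, q_{-1}=0):
  i=0: a_0=25, p_0 = 25*1 + 0 = 25, q_0 = 25*0 + 1 = 1.
  i=1: a_1=1, p_1 = 1*25 + 1 = 26, q_1 = 1*1 + 0 = 1.
  i=2: a_2=3, p_2 = 3*26 + 25 = 103, q_2 = 3*1 + 1 = 4.
  i=3: a_3=1, p_3 = 1*103 + 26 = 129, q_3 = 1*4 + 1 = 5.
  i=4: a_4=2, p_4 = 2*129 + 103 = 361, q_4 = 2*5 + 4 = 14.
  i=5: a_5=2, p_5 = 2*361 + 129 = 851, q_5 = 2*14 + 5 = 33.
  i=6: a_6=2, p_6 = 2*851 + 361 = 2063, q_6 = 2*33 + 14 = 80.
  i=7: a_7=1, p_7 = 1*2063 + 851 = 2914, q_7 = 1*80 + 33 = 113.
  i=8: a_8=3, p_8 = 3*2914 + 2063 = 10805, q_8 = 3*113 + 80 = 419.
  i=9: a_9=1, p_9 = 1*10805 + 2914 = 13719, q_9 = 1*419 + 113 = 532.
Check: 13719^2 - 665*532^2 = 188210961 - 188210960 = 1, so (x, y) = (13719, 532) solves the equation, and by the theorem it is the least positive solution.

(x, y) = (13719, 532)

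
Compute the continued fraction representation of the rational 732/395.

Run the Euclidean algorithm on 732 and 395; the successive quotients are the partial quotients a_0, a_1, ... (each step inverts the fractional part left over by the previous one):
  732 = 1*395 + 337, so a_0 = 1.
  395 = 1*337 + 58, so a_1 = 1.
  337 = 5*58 + 47, so a_2 = 5.
  58 = 1*47 + 11, so a_3 = 1.
  47 = 4*11 + 3, so a_4 = 4.
  11 = 3*3 + 2, so a_5 = 3.
  3 = 1*2 + 1, so a_6 = 1.
  2 = 2*1 + 0, so a_7 = 2.
The remainder reaches 0 after 8 divisions, so the expansion has 8 partial quotients, read off in order.

[1; 1, 5, 1, 4, 3, 1, 2]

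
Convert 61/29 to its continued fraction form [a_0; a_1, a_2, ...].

[2; 9, 1, 2]

Run the Euclidean algorithm on 61 and 29; the successive quotients are the partial quotients a_0, a_1, ... (each step inverts the fractional part left over by the previous one):
  61 = 2*29 + 3, so a_0 = 2.
  29 = 9*3 + 2, so a_1 = 9.
  3 = 1*2 + 1, so a_2 = 1.
  2 = 2*1 + 0, so a_3 = 2.
The remainder reaches 0 after 4 divisions, so the expansion has 4 partial quotients, read off in order.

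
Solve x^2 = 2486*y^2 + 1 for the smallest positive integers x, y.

(x, y) = (5174949, 103790)

First expand sqrt(2486) as a continued fraction. With x_i = (sqrt(2486) + m_i)/d_i and (m_0, d_0) = (0, 1): a_0 = floor(sqrt(2486)) = 49, since 49^2 = 2401 <= 2486 < 2500 = 50^2.
Iterate m_{i+1} = d_i*a_i - m_i, d_{i+1} = (2486 - m_{i+1}^2)/d_i, a_{i+1} = floor((a_0 + m_{i+1})/d_{i+1}):
  m_1 = 1*49 - 0 = 49, d_1 = (2486 - 49^2)/1 = 85/1 = 85, a_1 = floor((49 + 49)/85) = 1.
  m_2 = 85*1 - 49 = 36, d_2 = (2486 - 36^2)/85 = 1190/85 = 14, a_2 = floor((49 + 36)/14) = 6.
  m_3 = 14*6 - 36 = 48, d_3 = (2486 - 48^2)/14 = 182/14 = 13, a_3 = floor((49 + 48)/13) = 7.
  m_4 = 13*7 - 48 = 43, d_4 = (2486 - 43^2)/13 = 637/13 = 49, a_4 = floor((49 + 43)/49) = 1.
  m_5 = 49*1 - 43 = 6, d_5 = (2486 - 6^2)/49 = 2450/49 = 50, a_5 = floor((49 + 6)/50) = 1.
  m_6 = 50*1 - 6 = 44, d_6 = (2486 - 44^2)/50 = 550/50 = 11, a_6 = floor((49 + 44)/11) = 8.
  m_7 = 11*8 - 44 = 44, d_7 = (2486 - 44^2)/11 = 550/11 = 50, a_7 = floor((49 + 44)/50) = 1.
  m_8 = 50*1 - 44 = 6, d_8 = (2486 - 6^2)/50 = 2450/50 = 49, a_8 = floor((49 + 6)/49) = 1.
  m_9 = 49*1 - 6 = 43, d_9 = (2486 - 43^2)/49 = 637/49 = 13, a_9 = floor((49 + 43)/13) = 7.
  m_10 = 13*7 - 43 = 48, d_10 = (2486 - 48^2)/13 = 182/13 = 14, a_10 = floor((49 + 48)/14) = 6.
  m_11 = 14*6 - 48 = 36, d_11 = (2486 - 36^2)/14 = 1190/14 = 85, a_11 = floor((49 + 36)/85) = 1.
  m_12 = 85*1 - 36 = 49, d_12 = (2486 - 49^2)/85 = 85/85 = 1, a_12 = floor((49 + 49)/1) = 98.
  m_13 = 1*98 - 49 = 49, d_13 = (2486 - 49^2)/1 = 85/1 = 85: (m_13, d_13) = (m_1, d_1) = (49, 85), so from here the quotients repeat a_1, ..., a_12; the period length is 12.
So sqrt(2486) = [49; (1, 6, 7, 1, 1, 8, 1, 1, 7, 6, 1, 98)] with period length k = 12.
k is even, so the fundamental solution of x^2 - 2486y^2 = 1 is (p_{k-1}, q_{k-1}) = (p_11, q_11); compute convergents through index 11.
Convergents (p_i = a_i*p_{i-1} + p_{i-2}, q_i = a_i*q_{i-1} + q_{i-2} with p_{-2}=0, p_{-1}=1, q_{-2}=1, q_{-1}=0):
  i=0: a_0=49, p_0 = 49*1 + 0 = 49, q_0 = 49*0 + 1 = 1.
  i=1: a_1=1, p_1 = 1*49 + 1 = 50, q_1 = 1*1 + 0 = 1.
  i=2: a_2=6, p_2 = 6*50 + 49 = 349, q_2 = 6*1 + 1 = 7.
  i=3: a_3=7, p_3 = 7*349 + 50 = 2493, q_3 = 7*7 + 1 = 50.
  i=4: a_4=1, p_4 = 1*2493 + 349 = 2842, q_4 = 1*50 + 7 = 57.
  i=5: a_5=1, p_5 = 1*2842 + 2493 = 5335, q_5 = 1*57 + 50 = 107.
  i=6: a_6=8, p_6 = 8*5335 + 2842 = 45522, q_6 = 8*107 + 57 = 913.
  i=7: a_7=1, p_7 = 1*45522 + 5335 = 50857, q_7 = 1*913 + 107 = 1020.
  i=8: a_8=1, p_8 = 1*50857 + 45522 = 96379, q_8 = 1*1020 + 913 = 1933.
  i=9: a_9=7, p_9 = 7*96379 + 50857 = 725510, q_9 = 7*1933 + 1020 = 14551.
  i=10: a_10=6, p_10 = 6*725510 + 96379 = 4449439, q_10 = 6*14551 + 1933 = 89239.
  i=11: a_11=1, p_11 = 1*4449439 + 725510 = 5174949, q_11 = 1*89239 + 14551 = 103790.
Check: 5174949^2 - 2486*103790^2 = 26780097152601 - 26780097152600 = 1, so (x, y) = (5174949, 103790) solves the equation, and by the theorem it is the least positive solution.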